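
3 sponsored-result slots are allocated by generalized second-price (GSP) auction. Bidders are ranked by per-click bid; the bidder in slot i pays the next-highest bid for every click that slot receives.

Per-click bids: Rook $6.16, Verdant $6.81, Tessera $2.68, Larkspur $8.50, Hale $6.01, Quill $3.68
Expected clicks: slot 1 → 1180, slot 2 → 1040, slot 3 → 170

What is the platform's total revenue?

Total revenue: $15463.90

Per-click bids in order: $8.50 (Larkspur) > $6.81 (Verdant) > $6.16 (Rook) > $6.01 (Hale) > …
Slot 1: Larkspur pays $6.81 × 1180 = $8035.80
Slot 2: Verdant pays $6.16 × 1040 = $6406.40
Slot 3: Rook pays $6.01 × 170 = $1021.70
Total = $15463.90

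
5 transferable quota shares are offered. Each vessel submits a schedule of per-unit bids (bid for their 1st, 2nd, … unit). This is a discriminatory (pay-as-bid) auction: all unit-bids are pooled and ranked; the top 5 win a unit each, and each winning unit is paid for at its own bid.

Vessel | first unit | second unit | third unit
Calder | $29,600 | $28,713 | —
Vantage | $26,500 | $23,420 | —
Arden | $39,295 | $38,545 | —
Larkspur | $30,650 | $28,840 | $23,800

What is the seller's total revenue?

Total revenue: $166,930

Merging the schedules and taking the best 5: 39,295 (Arden-1), 38,545 (Arden-2), 30,650 (Larkspur-1), 29,600 (Calder-1), 28,840 (Larkspur-2)
Next rejected bid: $28,713 (not a price — pay-as-bid).
Each winning unit pays its own bid.
Revenue = 39,295 + 38,545 + 30,650 + 29,600 + 28,840 = $166,930.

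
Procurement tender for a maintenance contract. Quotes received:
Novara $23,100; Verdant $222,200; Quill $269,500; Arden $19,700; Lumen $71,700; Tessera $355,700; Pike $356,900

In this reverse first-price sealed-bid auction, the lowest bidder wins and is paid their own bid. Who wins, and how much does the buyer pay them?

Arden is paid $19,700

Rule: the lowest bidder wins and is paid their own bid.
Bids ranked: 19,700 (Arden) < 23,100 (Novara) < 71,700 (Lumen) < 222,200 (Verdant) < 269,500 (Quill) < 355,700 (Tessera) < …
Arden has the lowest bid and is paid exactly that: $19,700.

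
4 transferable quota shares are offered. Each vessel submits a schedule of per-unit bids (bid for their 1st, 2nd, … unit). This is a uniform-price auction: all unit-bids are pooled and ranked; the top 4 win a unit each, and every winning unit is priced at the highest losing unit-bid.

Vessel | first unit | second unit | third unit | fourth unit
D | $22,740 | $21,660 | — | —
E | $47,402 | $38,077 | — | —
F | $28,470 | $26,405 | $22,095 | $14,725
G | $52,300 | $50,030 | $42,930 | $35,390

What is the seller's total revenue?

Total revenue: $152,308

Pooled unit-bids ranked (top 4): 52,300 (G-1), 50,030 (G-2), 47,402 (E-1), 42,930 (G-3)
First bid not allocated: $38,077.
Allocation: E 1, G 3. Every unit priced at $38,077.
Revenue = 4 × 38,077 = $152,308.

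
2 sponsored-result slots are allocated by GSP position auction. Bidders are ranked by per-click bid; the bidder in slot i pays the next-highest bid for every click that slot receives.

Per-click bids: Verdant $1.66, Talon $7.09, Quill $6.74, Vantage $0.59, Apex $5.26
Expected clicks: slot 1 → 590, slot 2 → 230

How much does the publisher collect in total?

Per-click bids in order: $7.09 (Talon) > $6.74 (Quill) > $5.26 (Apex) > …
Slot 1: Talon pays $6.74 × 590 = $3976.60
Slot 2: Quill pays $5.26 × 230 = $1209.80
Total = $5186.40

Total revenue: $5186.40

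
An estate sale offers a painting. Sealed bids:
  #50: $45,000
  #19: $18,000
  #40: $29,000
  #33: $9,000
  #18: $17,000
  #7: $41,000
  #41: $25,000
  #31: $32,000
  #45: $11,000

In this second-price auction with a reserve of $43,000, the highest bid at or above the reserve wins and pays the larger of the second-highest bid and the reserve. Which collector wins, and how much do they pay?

Second-price auction with a reserve of $43,000: the highest bid at or above the reserve wins and pays the larger of the second-highest bid and the reserve.
Bids ranked: 45,000 (#50) > 41,000 (#7) > 32,000 (#31) > 29,000 (#40) > 25,000 (#41) > 18,000 (#19) > …
#50 has the top bid at or above the reserve ($45,000).
Second-highest bid $41,000 is below the reserve $43,000, so the reserve binds → payment $43,000.

#50 pays $43,000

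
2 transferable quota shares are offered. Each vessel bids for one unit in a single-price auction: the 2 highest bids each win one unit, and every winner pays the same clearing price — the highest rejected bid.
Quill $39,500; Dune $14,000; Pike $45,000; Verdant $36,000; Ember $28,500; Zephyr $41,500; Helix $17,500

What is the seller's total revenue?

Total revenue: $79,000

Bids ranked high→low: 45,000 (Pike), 41,500 (Zephyr), 39,500 (Quill), 36,000 (Verdant), …
Winners (2 units): Pike, Zephyr.
Clearing price = highest rejected bid = $39,500.
Total revenue = 2 × $39,500 = $79,000.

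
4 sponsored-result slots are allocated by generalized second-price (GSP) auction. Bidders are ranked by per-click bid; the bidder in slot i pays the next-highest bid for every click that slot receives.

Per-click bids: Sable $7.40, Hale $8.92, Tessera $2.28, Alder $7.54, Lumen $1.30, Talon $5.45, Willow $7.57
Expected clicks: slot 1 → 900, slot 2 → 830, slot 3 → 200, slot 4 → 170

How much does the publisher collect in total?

Ranked by bid: $8.92 (Hale) > $7.57 (Willow) > $7.54 (Alder) > $7.40 (Sable) > $5.45 (Talon) > …
Slot 1: Hale pays $7.57 × 900 = $6813.00
Slot 2: Willow pays $7.54 × 830 = $6258.20
Slot 3: Alder pays $7.40 × 200 = $1480.00
Slot 4: Sable pays $5.45 × 170 = $926.50
Total = $15477.70

Total revenue: $15477.70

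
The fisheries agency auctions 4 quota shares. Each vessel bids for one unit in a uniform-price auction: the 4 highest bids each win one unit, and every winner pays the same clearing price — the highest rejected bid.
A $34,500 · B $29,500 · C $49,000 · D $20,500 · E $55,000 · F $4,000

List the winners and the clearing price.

E, C, A, B; each pays $20,500

Bids ranked high→low: 55,000 (E), 49,000 (C), 34,500 (A), 29,500 (B), 20,500 (D), 4,000 (F)
Winners (4 units): E, C, A, B.
Highest unsuccessful bid: $20,500 → clearing price.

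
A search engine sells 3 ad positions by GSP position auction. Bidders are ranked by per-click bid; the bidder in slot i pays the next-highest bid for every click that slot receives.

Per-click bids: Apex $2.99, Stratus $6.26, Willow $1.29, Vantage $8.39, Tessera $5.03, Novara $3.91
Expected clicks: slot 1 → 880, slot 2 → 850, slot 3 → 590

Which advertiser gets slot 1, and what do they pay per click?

Sorting advertisers: $8.39 (Vantage) > $6.26 (Stratus) > $5.03 (Tessera) > $3.91 (Novara) > …
Slot 1 goes to the first-ranked bidder, Vantage, who pays the next bid down: $6.26/click.

Vantage; $6.26 per click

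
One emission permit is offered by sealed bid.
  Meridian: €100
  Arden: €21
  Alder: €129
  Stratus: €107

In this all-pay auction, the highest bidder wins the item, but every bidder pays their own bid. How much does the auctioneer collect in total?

Total revenue: €357

Sorting bids: 129 (Alder) > 107 (Stratus) > 100 (Meridian) > 21 (Arden)
Alder wins with the top bid; all bids are sunk regardless.
Every bidder forfeits their bid regardless of winning.
Revenue = 100 + 21 + 129 + 107 = €357.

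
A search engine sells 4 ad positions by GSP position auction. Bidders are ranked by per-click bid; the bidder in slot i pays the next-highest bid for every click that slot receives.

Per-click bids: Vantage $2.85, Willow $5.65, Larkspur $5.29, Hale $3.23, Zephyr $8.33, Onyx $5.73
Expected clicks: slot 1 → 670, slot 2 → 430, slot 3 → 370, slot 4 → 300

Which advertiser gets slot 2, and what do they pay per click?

Onyx; $5.65 per click

Per-click bids in order: $8.33 (Zephyr) > $5.73 (Onyx) > $5.65 (Willow) > $5.29 (Larkspur) > $3.23 (Hale) > …
Slot 2 goes to the second-ranked bidder, Onyx, who pays the next bid down: $5.65/click.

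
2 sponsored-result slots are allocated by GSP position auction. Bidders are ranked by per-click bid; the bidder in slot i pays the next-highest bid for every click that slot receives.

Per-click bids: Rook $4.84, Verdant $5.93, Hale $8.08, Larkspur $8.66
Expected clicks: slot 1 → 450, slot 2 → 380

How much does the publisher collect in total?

Ranked by bid: $8.66 (Larkspur) > $8.08 (Hale) > $5.93 (Verdant) > …
Slot 1: Larkspur pays $8.08 × 450 = $3636.00
Slot 2: Hale pays $5.93 × 380 = $2253.40
Total = $5889.40

Total revenue: $5889.40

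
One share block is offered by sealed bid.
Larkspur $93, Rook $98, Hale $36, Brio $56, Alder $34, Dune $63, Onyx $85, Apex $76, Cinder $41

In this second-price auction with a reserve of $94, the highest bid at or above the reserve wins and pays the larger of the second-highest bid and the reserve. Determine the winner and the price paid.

Rook pays $94

Bids ranked: 98 (Rook) > 93 (Larkspur) > 85 (Onyx) > 76 (Apex) > 63 (Dune) > 56 (Brio) > …
Highest eligible bid: Rook at $98.
max(second-highest $93, reserve $94) = $94.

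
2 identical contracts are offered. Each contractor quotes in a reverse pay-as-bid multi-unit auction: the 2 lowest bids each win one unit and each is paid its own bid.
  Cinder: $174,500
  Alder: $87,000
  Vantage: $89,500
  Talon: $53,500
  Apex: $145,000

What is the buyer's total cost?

Bids ranked low→high: 53,500 (Talon), 87,000 (Alder), 89,500 (Vantage), 145,000 (Apex), …
Winners (2 units): Talon, Alder.
Total cost = 53,500 + 87,000 = $140,500.

Total cost: $140,500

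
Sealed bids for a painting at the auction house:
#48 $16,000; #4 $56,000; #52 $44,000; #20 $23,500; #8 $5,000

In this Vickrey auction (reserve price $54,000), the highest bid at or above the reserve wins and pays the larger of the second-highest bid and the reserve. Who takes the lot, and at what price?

Rule: the highest bid at or above the reserve wins and pays the larger of the second-highest bid and the reserve.
Bids ranked: 56,000 (#4) > 44,000 (#52) > 23,500 (#20) > 16,000 (#48) > 5,000 (#8)
#4 has the top bid at or above the reserve ($56,000).
max(second-highest $44,000, reserve $54,000) = $54,000.

#4 pays $54,000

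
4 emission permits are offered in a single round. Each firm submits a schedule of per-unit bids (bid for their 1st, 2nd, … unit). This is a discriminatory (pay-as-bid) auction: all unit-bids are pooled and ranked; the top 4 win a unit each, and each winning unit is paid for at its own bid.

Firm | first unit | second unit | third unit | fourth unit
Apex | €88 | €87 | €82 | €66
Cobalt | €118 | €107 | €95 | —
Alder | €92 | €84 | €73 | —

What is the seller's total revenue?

Total revenue: €412

Merging the schedules and taking the best 4: 118 (Cobalt-1), 107 (Cobalt-2), 95 (Cobalt-3), 92 (Alder-1)
Next rejected bid: €88 (not a price — pay-as-bid).
Each winning unit pays its own bid.
Revenue = 118 + 107 + 95 + 92 = €412.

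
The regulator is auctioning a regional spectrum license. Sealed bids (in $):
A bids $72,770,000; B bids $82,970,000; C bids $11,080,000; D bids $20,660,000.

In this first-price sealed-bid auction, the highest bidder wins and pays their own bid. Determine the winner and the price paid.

B pays $82,970,000

Bids in order: 82,970,000 (B) > 72,770,000 (A) > 20,660,000 (D) > 11,080,000 (C)
First-price: B pays what they bid, $82,970,000.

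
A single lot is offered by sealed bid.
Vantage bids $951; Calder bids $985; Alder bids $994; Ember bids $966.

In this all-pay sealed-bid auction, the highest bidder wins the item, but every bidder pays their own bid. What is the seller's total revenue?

Sorting bids: 994 (Alder) > 985 (Calder) > 966 (Ember) > 951 (Vantage)
Alder wins with the top bid; all bids are sunk regardless.
Every bidder forfeits their bid regardless of winning.
Revenue = 951 + 985 + 994 + 966 = $3,896.

Total revenue: $3,896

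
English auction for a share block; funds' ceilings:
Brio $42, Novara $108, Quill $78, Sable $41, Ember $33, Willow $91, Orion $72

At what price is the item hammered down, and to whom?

Novara wins at $91

Sorting limits: 108 (Novara) > 91 (Willow) > 78 (Quill) > 72 (Orion) > 42 (Brio) > 41 (Sable) > …
Willow is the last rival to drop out, at $91; Novara remains and wins at that price.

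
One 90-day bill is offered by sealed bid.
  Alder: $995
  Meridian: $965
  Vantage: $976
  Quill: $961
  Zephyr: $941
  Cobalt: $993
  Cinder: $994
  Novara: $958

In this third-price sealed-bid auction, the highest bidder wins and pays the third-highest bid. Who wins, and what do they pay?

Bids ranked: 995 (Alder) > 994 (Cinder) > 993 (Cobalt) > 976 (Vantage) > 965 (Meridian) > 961 (Quill) > …
Alder is highest; pays the third-highest bid, $993.

Alder pays $993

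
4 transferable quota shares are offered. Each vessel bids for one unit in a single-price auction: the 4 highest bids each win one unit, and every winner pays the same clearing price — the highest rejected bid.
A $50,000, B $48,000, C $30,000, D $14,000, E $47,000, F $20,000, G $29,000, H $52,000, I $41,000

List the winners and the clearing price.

H, A, B, E; each pays $41,000

Bids ranked high→low: 52,000 (H), 50,000 (A), 48,000 (B), 47,000 (E), 41,000 (I), 30,000 (C), …
Top 4: H, A, B, E.
Highest unsuccessful bid: $41,000 → clearing price.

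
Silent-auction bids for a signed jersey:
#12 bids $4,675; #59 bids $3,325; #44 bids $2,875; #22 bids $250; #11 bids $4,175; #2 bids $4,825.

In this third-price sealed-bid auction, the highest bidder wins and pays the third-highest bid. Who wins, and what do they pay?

Rule: the highest bidder wins and pays the third-highest bid.
Bids in order: 4,825 (#2) > 4,675 (#12) > 4,175 (#11) > 3,325 (#59) > 2,875 (#44) > 250 (#22)
#2 is highest; pays the third-highest bid, $4,175.

#2 pays $4,175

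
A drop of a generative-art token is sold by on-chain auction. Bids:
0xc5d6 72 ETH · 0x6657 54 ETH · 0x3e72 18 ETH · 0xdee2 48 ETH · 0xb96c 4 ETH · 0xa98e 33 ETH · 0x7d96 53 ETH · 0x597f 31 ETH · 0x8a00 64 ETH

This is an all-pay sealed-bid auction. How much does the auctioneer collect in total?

Bids in order: 72 (0xc5d6) > 64 (0x8a00) > 54 (0x6657) > 53 (0x7d96) > 48 (0xdee2) > 33 (0xa98e) > …
Every bidder forfeits their bid regardless of winning.
Revenue = 72 + 54 + 18 + 48 + 4 + 33 + 53 + 31 + 64 = 377 ETH.

Total revenue: 377 ETH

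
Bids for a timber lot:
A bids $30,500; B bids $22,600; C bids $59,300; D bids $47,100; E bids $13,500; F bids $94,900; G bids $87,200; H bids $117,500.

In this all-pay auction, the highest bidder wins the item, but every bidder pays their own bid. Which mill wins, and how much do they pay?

H pays $117,500

Bids ranked: 117,500 (H) > 94,900 (F) > 87,200 (G) > 59,300 (C) > 47,100 (D) > 30,500 (A) > …
H is highest and takes the item; every bidder forfeits their bid.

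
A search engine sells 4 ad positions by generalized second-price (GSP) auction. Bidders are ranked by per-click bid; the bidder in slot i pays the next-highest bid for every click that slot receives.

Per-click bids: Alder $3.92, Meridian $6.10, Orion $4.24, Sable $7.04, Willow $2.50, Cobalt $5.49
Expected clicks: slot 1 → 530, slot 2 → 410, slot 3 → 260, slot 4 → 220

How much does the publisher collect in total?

Ranked by bid: $7.04 (Sable) > $6.10 (Meridian) > $5.49 (Cobalt) > $4.24 (Orion) > $3.92 (Alder) > …
Slot 1: Sable pays $6.10 × 530 = $3233.00
Slot 2: Meridian pays $5.49 × 410 = $2250.90
Slot 3: Cobalt pays $4.24 × 260 = $1102.40
Slot 4: Orion pays $3.92 × 220 = $862.40
Total = $7448.70

Total revenue: $7448.70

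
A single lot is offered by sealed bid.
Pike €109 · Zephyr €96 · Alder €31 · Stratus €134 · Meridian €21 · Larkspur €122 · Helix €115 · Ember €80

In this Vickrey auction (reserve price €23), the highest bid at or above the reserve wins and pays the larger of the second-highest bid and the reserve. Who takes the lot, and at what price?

Bids in order: 134 (Stratus) > 122 (Larkspur) > 115 (Helix) > 109 (Pike) > 96 (Zephyr) > 80 (Ember) > …
Stratus has the top bid at or above the reserve (€134).
max(second-highest €122, reserve €23) = €122; the reserve does not bind.

Stratus pays €122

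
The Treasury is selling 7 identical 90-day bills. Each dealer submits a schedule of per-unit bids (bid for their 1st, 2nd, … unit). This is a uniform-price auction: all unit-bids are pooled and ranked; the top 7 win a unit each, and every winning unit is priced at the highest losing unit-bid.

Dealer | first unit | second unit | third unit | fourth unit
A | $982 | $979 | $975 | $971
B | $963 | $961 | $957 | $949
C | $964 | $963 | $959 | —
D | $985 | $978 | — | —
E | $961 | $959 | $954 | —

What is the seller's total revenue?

Pooled unit-bids ranked (top 7): 985 (D-1), 982 (A-1), 979 (A-2), 978 (D-2), 975 (A-3), 971 (A-4), 964 (C-1)
Highest rejected unit-bid = $963.
Allocation: A 4, C 1, D 2. Every unit priced at $963.
Revenue = 7 × 963 = $6,741.

Total revenue: $6,741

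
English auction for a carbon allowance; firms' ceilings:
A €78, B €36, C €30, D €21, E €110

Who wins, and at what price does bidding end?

Limits in order: 110 (E) > 78 (A) > 36 (B) > 30 (C) > 21 (D)
Bidding ends when A exits at €78; E takes it.

E wins at €78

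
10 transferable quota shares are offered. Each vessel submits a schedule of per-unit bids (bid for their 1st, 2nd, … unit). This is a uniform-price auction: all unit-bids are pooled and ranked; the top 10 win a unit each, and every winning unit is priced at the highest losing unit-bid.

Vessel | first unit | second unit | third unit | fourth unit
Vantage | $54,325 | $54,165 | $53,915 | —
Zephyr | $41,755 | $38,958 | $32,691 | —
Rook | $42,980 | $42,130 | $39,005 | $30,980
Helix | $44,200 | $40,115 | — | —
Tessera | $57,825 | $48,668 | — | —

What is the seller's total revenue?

Merging the schedules and taking the best 10: 57,825 (Tessera-1), 54,325 (Vantage-1), 54,165 (Vantage-2), 53,915 (Vantage-3), 48,668 (Tessera-2), 44,200 (Helix-1), 42,980 (Rook-1), 42,130 (Rook-2), 41,755 (Zephyr-1), 40,115 (Helix-2)
Highest rejected unit-bid = $39,005.
Allocation: Helix 2, Rook 2, Tessera 2, Vantage 3, Zephyr 1. Every unit priced at $39,005.
Revenue = 10 × 39,005 = $390,050.

Total revenue: $390,050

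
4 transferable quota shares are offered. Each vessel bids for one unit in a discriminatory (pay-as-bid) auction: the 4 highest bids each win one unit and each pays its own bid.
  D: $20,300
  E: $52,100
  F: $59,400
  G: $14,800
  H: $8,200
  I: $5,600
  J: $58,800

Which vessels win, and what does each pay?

F $59,400, J $58,800, E $52,100, D $20,300

Bids ranked high→low: 59,400 (F), 58,800 (J), 52,100 (E), 20,300 (D), 14,800 (G), 8,200 (H), …
The 4 highest are F, J, E, D.
Each winner pays its own bid: F $59,400, J $58,800, E $52,100, D $20,300.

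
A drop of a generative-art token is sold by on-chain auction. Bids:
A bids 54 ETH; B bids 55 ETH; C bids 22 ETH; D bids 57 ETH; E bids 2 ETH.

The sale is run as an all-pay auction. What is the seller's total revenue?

Total revenue: 190 ETH

Bids in order: 57 (D) > 55 (B) > 54 (A) > 22 (C) > 2 (E)
Every bidder forfeits their bid regardless of winning.
Revenue = 54 + 55 + 22 + 57 + 2 = 190 ETH.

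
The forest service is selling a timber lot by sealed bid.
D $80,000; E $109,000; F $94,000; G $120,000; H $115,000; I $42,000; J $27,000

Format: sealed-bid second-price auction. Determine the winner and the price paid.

Rule: the highest bidder wins and pays the second-highest bid.
Bids ranked: 120,000 (G) > 115,000 (H) > 109,000 (E) > 94,000 (F) > 80,000 (D) > 42,000 (I) > …
G is highest; pays the second-highest bid, $115,000.

G pays $115,000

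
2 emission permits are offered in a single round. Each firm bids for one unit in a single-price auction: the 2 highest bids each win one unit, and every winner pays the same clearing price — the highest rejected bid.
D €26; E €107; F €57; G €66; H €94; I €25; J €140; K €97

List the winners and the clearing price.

J, E; each pays €97

Ordering the bids: 140 (J), 107 (E), 97 (K), 94 (H), …
Winners (2 units): J, E.
Highest unsuccessful bid: €97 → clearing price.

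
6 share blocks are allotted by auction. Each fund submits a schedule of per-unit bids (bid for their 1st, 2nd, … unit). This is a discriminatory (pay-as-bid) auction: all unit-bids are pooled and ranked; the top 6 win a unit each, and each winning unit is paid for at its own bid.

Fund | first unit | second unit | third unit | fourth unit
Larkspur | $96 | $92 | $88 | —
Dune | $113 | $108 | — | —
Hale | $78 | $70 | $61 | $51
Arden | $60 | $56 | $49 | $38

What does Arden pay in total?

All unit-bids, highest first — top 6: 113 (Dune-1), 108 (Dune-2), 96 (Larkspur-1), 92 (Larkspur-2), 88 (Larkspur-3), 78 (Hale-1)
Next rejected bid: $70 (not a price — pay-as-bid).
Arden wins no units.

Arden pays $0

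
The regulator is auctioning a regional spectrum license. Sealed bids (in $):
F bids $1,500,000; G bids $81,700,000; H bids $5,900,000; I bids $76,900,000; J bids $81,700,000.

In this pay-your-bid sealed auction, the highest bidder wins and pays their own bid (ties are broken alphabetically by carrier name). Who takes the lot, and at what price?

Bids ranked: 81,700,000 (G) > 81,700,000 (J) > 76,900,000 (I) > 5,900,000 (H) > 1,500,000 (F)
G and J tie at $81,700,000; tie-break gives it to G.
First-price: G pays what they bid, $81,700,000.

G pays $81,700,000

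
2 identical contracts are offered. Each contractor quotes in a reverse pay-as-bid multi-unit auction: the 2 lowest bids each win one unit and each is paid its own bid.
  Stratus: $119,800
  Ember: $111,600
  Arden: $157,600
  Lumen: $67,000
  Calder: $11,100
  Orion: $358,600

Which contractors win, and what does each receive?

Bids ranked low→high: 11,100 (Calder), 67,000 (Lumen), 111,600 (Ember), 119,800 (Stratus), …
Lowest 2: Calder, Lumen.
Each winner is paid its own bid: Calder $11,100, Lumen $67,000.

Calder $11,100, Lumen $67,000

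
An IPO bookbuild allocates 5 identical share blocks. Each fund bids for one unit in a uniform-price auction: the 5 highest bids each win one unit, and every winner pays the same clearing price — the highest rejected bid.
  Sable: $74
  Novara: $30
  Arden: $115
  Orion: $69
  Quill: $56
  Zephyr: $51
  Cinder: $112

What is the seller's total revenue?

Total revenue: $255

Sorting: 115 (Arden), 112 (Cinder), 74 (Sable), 69 (Orion), 56 (Quill), 51 (Zephyr), 30 (Novara)
Winners (5 units): Arden, Cinder, Sable, Orion, Quill.
First losing bid is Zephyr's $51, which sets the uniform price.
Total revenue = 5 × $51 = $255.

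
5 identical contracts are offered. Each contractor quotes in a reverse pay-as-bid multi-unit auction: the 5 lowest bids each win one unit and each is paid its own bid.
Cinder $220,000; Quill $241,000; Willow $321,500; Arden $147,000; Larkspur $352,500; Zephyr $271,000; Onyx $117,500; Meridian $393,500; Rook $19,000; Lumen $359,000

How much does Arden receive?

Arden is paid $147,000

Ordering the bids: 19,000 (Rook), 117,500 (Onyx), 147,000 (Arden), 220,000 (Cinder), 241,000 (Quill), 271,000 (Zephyr), 321,500 (Willow), …
The 5 lowest are Rook, Onyx, Arden, Cinder, Quill.
Arden wins → own bid $147,000.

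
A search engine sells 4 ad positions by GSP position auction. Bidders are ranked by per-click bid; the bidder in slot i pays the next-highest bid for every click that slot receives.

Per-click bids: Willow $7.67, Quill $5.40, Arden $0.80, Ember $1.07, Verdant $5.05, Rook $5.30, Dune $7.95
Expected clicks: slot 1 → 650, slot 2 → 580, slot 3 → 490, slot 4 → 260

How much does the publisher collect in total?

Per-click bids in order: $7.95 (Dune) > $7.67 (Willow) > $5.40 (Quill) > $5.30 (Rook) > $5.05 (Verdant) > …
Slot 1: Dune pays $7.67 × 650 = $4985.50
Slot 2: Willow pays $5.40 × 580 = $3132.00
Slot 3: Quill pays $5.30 × 490 = $2597.00
Slot 4: Rook pays $5.05 × 260 = $1313.00
Total = $12027.50

Total revenue: $12027.50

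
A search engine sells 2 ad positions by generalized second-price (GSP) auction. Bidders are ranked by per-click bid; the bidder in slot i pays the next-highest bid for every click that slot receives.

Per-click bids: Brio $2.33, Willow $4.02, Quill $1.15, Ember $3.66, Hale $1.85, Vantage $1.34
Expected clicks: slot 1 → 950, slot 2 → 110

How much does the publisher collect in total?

Total revenue: $3733.30

Sorting advertisers: $4.02 (Willow) > $3.66 (Ember) > $2.33 (Brio) > …
Slot 1: Willow pays $3.66 × 950 = $3477.00
Slot 2: Ember pays $2.33 × 110 = $256.30
Total = $3733.30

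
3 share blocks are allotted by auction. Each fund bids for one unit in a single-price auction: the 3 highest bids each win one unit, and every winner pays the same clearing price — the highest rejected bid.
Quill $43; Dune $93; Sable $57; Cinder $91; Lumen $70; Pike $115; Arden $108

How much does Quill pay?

Ordering the bids: 115 (Pike), 108 (Arden), 93 (Dune), 91 (Cinder), 70 (Lumen), …
The 3 highest are Pike, Arden, Dune.
First losing bid is Cinder's $91, which sets the uniform price.
Quill does not win → pays $0.

Quill pays $0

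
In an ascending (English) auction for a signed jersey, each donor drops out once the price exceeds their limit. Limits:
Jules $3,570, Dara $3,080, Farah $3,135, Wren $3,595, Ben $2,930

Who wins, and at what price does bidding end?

Wren wins at $3,570

Sorting limits: 3,595 (Wren) > 3,570 (Jules) > 3,135 (Farah) > 3,080 (Dara) > 2,930 (Ben)
Jules is the last rival to drop out, at $3,570; Wren remains and wins at that price.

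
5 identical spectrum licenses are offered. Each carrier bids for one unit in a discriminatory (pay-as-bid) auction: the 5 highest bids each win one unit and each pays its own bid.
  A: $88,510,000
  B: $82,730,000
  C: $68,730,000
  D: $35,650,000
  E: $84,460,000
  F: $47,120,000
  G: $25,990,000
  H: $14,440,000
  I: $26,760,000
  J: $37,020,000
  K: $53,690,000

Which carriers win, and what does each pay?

A $88,510,000, E $84,460,000, B $82,730,000, C $68,730,000, K $53,690,000

Ordering the bids: 88,510,000 (A), 84,460,000 (E), 82,730,000 (B), 68,730,000 (C), 53,690,000 (K), 47,120,000 (F), 37,020,000 (J), …
The 5 highest are A, E, B, C, K.
Each winner pays its own bid: A $88,510,000, E $84,460,000, B $82,730,000, C $68,730,000, K $53,690,000.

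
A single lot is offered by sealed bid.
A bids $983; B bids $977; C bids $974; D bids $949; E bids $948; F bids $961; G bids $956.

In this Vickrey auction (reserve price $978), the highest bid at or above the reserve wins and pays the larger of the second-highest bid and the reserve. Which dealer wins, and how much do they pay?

Bids in order: 983 (A) > 977 (B) > 974 (C) > 961 (F) > 956 (G) > 949 (D) > …
Highest eligible bid: A at $983.
Second-highest bid $977 is below the reserve $978, so the reserve binds → payment $978.

A pays $978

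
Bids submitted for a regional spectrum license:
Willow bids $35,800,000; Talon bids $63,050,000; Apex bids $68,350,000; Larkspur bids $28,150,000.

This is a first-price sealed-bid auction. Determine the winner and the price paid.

Bids ranked: 68,350,000 (Apex) > 63,050,000 (Talon) > 35,800,000 (Willow) > 28,150,000 (Larkspur)
Apex has the highest bid and pays exactly that: $68,350,000.

Apex pays $68,350,000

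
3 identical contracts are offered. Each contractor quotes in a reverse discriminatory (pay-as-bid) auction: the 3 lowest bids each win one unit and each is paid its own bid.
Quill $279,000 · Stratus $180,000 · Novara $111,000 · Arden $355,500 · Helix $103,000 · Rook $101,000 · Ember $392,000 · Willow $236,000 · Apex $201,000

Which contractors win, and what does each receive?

Ordering the bids: 101,000 (Rook), 103,000 (Helix), 111,000 (Novara), 180,000 (Stratus), 201,000 (Apex), …
Lowest 3: Rook, Helix, Novara.
Each winner is paid its own bid: Rook $101,000, Helix $103,000, Novara $111,000.

Rook $101,000, Helix $103,000, Novara $111,000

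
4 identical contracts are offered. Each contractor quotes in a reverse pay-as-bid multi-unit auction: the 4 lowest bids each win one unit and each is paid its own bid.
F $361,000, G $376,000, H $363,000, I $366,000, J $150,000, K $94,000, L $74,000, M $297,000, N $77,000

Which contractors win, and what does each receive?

L $74,000, N $77,000, K $94,000, J $150,000

Ordering the bids: 74,000 (L), 77,000 (N), 94,000 (K), 150,000 (J), 297,000 (M), 361,000 (F), …
Winners (4 units): L, N, K, J.
Each winner is paid its own bid: L $74,000, N $77,000, K $94,000, J $150,000.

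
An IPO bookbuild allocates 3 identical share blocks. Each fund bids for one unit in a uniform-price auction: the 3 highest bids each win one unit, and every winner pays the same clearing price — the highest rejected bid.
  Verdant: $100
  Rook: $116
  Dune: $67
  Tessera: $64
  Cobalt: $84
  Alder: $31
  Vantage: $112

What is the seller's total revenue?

Total revenue: $252

Ordering the bids: 116 (Rook), 112 (Vantage), 100 (Verdant), 84 (Cobalt), 67 (Dune), …
Top 3: Rook, Vantage, Verdant.
First losing bid is Cobalt's $84, which sets the uniform price.
Total revenue = 3 × $84 = $252.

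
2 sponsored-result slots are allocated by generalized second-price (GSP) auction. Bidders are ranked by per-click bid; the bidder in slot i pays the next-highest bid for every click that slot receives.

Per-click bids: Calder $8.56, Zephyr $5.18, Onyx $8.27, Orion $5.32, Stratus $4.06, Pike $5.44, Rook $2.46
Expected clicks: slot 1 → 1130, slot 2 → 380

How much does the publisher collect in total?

Ranked by bid: $8.56 (Calder) > $8.27 (Onyx) > $5.44 (Pike) > …
Slot 1: Calder pays $8.27 × 1130 = $9345.10
Slot 2: Onyx pays $5.44 × 380 = $2067.20
Total = $11412.30

Total revenue: $11412.30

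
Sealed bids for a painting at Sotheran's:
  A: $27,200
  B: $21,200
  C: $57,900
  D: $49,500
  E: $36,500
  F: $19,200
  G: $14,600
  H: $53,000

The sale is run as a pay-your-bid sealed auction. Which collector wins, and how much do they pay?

C pays $57,900

Bids in order: 57,900 (C) > 53,000 (H) > 49,500 (D) > 36,500 (E) > 27,200 (A) > 21,200 (B) > …
First-price: C pays what they bid, $57,900.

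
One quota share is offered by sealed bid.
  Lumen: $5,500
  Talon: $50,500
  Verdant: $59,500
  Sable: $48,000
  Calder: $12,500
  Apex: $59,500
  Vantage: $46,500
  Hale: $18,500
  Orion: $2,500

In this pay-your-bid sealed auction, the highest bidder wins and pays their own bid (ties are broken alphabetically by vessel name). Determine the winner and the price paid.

Bids in order: 59,500 (Apex) > 59,500 (Verdant) > 50,500 (Talon) > 48,000 (Sable) > 46,500 (Vantage) > 18,500 (Hale) > …
Tie at $59,500 → Apex wins by tie-break.
Apex is highest → pays own bid, $59,500.

Apex pays $59,500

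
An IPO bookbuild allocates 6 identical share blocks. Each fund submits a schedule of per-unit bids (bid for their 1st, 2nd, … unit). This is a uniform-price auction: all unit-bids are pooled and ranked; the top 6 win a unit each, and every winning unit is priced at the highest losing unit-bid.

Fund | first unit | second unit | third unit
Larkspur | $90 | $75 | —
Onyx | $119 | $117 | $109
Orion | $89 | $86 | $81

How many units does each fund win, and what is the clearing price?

Merging the schedules and taking the best 6: 119 (Onyx-1), 117 (Onyx-2), 109 (Onyx-3), 90 (Larkspur-1), 89 (Orion-1), 86 (Orion-2)
Highest rejected unit-bid = $81.
Allocation: Larkspur 1, Onyx 3, Orion 2.

Larkspur 1, Onyx 3, Orion 2; clearing price $81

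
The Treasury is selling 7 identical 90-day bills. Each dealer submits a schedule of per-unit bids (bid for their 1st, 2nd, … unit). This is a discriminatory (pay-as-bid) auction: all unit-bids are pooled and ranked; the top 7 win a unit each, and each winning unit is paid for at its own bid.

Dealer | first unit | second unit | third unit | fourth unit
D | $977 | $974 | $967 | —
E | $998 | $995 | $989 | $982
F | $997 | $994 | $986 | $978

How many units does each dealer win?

E 4, F 3

Merging the schedules and taking the best 7: 998 (E-1), 997 (F-1), 995 (E-2), 994 (F-2), 989 (E-3), 986 (F-3), 982 (E-4)
Next rejected bid: $978 (not a price — pay-as-bid).
Allocation: E 4, F 3.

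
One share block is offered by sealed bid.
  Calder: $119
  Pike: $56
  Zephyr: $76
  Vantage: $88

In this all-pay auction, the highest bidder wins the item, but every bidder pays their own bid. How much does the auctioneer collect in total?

Total revenue: $339

Sorting bids: 119 (Calder) > 88 (Vantage) > 76 (Zephyr) > 56 (Pike)
Calder wins with the top bid; all bids are sunk regardless.
Every bidder forfeits their bid regardless of winning.
Revenue = 119 + 56 + 76 + 88 = $339.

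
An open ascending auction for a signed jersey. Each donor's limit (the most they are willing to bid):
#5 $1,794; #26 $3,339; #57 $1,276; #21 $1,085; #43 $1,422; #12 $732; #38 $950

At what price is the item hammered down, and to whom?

Sorting limits: 3,339 (#26) > 1,794 (#5) > 1,422 (#43) > 1,276 (#57) > 1,085 (#21) > 950 (#38) > …
#5 is the last rival to drop out, at $1,794; #26 remains and wins at that price.

#26 wins at $1,794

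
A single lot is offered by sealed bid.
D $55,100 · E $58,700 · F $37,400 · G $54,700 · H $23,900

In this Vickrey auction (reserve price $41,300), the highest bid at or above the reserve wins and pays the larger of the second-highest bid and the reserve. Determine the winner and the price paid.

Bids in order: 58,700 (E) > 55,100 (D) > 54,700 (G) > 37,400 (F) > 23,900 (H)
E has the top bid at or above the reserve ($58,700).
max(second-highest $55,100, reserve $41,300) = $55,100; the reserve does not bind.

E pays $55,100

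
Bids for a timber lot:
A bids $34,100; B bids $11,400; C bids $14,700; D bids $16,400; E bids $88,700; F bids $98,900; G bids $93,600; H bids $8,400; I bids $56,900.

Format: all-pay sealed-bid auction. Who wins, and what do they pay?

Rule: the highest bidder wins the item, but every bidder pays their own bid.
Bids ranked: 98,900 (F) > 93,600 (G) > 88,700 (E) > 56,900 (I) > 34,100 (A) > 16,400 (D) > …
F wins with the top bid; all bids are sunk regardless.

F pays $98,900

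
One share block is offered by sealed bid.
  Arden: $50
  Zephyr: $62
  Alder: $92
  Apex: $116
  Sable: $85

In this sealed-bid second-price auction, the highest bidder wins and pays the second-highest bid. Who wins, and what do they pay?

Apex pays $92

Sorting bids: 116 (Apex) > 92 (Alder) > 85 (Sable) > 62 (Zephyr) > 50 (Arden)
Second-price: Apex pays Alder's bid of $92.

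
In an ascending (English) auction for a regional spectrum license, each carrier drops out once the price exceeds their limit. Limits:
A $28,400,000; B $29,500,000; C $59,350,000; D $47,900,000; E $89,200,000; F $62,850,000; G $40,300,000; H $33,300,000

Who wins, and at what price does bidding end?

Open ascending-bid auction: the price rises until one bidder remains; the winner pays the price at which the last rival dropped out.
Sorting limits: 89,200,000 (E) > 62,850,000 (F) > 59,350,000 (C) > 47,900,000 (D) > 40,300,000 (G) > 33,300,000 (H) > …
F is the last rival to drop out, at $62,850,000; E remains and wins at that price.

E wins at $62,850,000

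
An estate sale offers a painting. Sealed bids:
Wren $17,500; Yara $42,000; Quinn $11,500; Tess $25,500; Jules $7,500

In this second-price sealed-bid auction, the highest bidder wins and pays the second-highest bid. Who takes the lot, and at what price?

Yara pays $25,500

Rule: the highest bidder wins and pays the second-highest bid.
Bids in order: 42,000 (Yara) > 25,500 (Tess) > 17,500 (Wren) > 11,500 (Quinn) > 7,500 (Jules)
Yara is highest; pays the second-highest bid, $25,500.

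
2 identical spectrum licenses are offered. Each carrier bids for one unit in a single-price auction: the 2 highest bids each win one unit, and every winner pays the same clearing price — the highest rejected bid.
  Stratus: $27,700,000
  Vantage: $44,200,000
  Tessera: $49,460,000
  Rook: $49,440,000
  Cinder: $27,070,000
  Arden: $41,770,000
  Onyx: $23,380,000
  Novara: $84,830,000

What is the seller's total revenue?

Bids ranked high→low: 84,830,000 (Novara), 49,460,000 (Tessera), 49,440,000 (Rook), 44,200,000 (Vantage), …
Top 2: Novara, Tessera.
First losing bid is Rook's $49,440,000, which sets the uniform price.
Total revenue = 2 × $49,440,000 = $98,880,000.

Total revenue: $98,880,000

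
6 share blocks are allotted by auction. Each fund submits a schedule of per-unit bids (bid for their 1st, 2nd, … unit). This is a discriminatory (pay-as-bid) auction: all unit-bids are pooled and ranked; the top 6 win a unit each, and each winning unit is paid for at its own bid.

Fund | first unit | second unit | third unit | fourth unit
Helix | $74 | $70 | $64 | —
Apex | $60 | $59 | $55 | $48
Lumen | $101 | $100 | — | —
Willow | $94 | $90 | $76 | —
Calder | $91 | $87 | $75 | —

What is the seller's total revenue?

Total revenue: $563

All unit-bids, highest first — top 6: 101 (Lumen-1), 100 (Lumen-2), 94 (Willow-1), 91 (Calder-1), 90 (Willow-2), 87 (Calder-2)
Next rejected bid: $76 (not a price — pay-as-bid).
Each winning unit pays its own bid.
Revenue = 101 + 100 + 94 + 91 + 90 + 87 = $563.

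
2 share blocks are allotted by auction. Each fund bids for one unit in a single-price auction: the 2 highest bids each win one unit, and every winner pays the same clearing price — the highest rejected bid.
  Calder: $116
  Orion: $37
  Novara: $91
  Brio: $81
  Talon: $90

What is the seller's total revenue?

Sorting: 116 (Calder), 91 (Novara), 90 (Talon), 81 (Brio), …
Winners (2 units): Calder, Novara.
Clearing price = highest rejected bid = $90.
Total revenue = 2 × $90 = $180.

Total revenue: $180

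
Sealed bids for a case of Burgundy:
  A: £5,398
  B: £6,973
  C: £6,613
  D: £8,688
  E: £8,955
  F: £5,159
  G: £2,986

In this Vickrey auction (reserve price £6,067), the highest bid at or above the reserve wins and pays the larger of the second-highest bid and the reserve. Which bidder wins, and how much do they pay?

E pays £8,688

Sorting bids: 8,955 (E) > 8,688 (D) > 6,973 (B) > 6,613 (C) > 5,398 (A) > 5,159 (F) > …
Highest eligible bid: E at £8,955.
max(second-highest £8,688, reserve £6,067) = £8,688; the reserve does not bind.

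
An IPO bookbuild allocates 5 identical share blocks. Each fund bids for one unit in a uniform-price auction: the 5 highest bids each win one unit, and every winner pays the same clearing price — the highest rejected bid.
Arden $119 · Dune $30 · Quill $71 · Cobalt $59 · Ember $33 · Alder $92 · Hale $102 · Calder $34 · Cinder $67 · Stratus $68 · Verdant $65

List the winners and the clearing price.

Sorting: 119 (Arden), 102 (Hale), 92 (Alder), 71 (Quill), 68 (Stratus), 67 (Cinder), 65 (Verdant), …
Top 5: Arden, Hale, Alder, Quill, Stratus.
First losing bid is Cinder's $67, which sets the uniform price.

Arden, Hale, Alder, Quill, Stratus; each pays $67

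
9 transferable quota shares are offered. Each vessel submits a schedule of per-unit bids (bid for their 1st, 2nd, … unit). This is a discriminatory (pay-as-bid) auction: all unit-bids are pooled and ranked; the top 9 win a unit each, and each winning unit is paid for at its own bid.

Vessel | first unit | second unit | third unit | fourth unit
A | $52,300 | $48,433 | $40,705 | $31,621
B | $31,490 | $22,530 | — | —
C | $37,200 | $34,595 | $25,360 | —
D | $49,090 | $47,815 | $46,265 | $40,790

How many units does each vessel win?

A 3, C 2, D 4

Pooled unit-bids ranked (top 9): 52,300 (A-1), 49,090 (D-1), 48,433 (A-2), 47,815 (D-2), 46,265 (D-3), 40,790 (D-4), 40,705 (A-3), 37,200 (C-1), 34,595 (C-2)
Next rejected bid: $31,621 (not a price — pay-as-bid).
Allocation: A 3, C 2, D 4.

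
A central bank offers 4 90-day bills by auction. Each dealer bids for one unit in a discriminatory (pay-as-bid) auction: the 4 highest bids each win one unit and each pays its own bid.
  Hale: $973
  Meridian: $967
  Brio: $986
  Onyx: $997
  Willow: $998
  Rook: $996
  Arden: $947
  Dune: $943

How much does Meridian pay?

Meridian pays $0

Ordering the bids: 998 (Willow), 997 (Onyx), 996 (Rook), 986 (Brio), 973 (Hale), 967 (Meridian), …
Top 4: Willow, Onyx, Rook, Brio.
Meridian does not win → $0.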